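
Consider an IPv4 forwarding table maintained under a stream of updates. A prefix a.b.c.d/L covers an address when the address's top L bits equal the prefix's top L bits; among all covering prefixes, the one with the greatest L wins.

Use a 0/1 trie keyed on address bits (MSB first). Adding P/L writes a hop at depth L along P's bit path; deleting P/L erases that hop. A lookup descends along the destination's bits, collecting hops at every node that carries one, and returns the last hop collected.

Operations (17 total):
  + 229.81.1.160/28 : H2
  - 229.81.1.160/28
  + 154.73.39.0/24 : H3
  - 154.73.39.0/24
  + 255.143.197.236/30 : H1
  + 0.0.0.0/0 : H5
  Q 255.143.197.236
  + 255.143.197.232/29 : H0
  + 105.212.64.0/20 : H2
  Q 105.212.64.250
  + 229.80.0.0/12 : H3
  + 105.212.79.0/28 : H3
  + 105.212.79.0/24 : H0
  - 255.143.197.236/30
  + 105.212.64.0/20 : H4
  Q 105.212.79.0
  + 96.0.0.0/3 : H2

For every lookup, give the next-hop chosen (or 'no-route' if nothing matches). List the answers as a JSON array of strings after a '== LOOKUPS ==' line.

Process each operation:
  + 229.81.1.160/28 (H2) depth=28
  - 229.81.1.160/28 clear@28
  + 154.73.39.0/24 (H3) depth=24
  - 154.73.39.0/24 clear@24
  + 255.143.197.236/30 (H1) depth=30
  + 0.0.0.0/0 (H5) depth=0
  ? 255.143.197.236  path d0:H5→d1:-→d2:-→d3:-→d4:-→d5:-→d6:-→d7:-→d8:-→d9:-→d10:-→d11:-→d12:-→d13:-→d14:-→d15:-→d16:-→d17:-→d18:-→d19:-→d20:-→d21:-→d22:-→d23:-→d24:-→d25:-→d26:-→d27:-→d28:-→d29:-→d30:H1  best=H1
  + 255.143.197.232/29 (H0) depth=29
  + 105.212.64.0/20 (H2) depth=20
  ? 105.212.64.250  path d0:H5→d1:-→d2:-→d3:-→d4:-→d5:-→d6:-→d7:-→d8:-→d9:-→d10:-→d11:-→d12:-→d13:-→d14:-→d15:-→d16:-→d17:-→d18:-→d19:-→d20:H2  best=H2
  + 229.80.0.0/12 (H3) depth=12
  + 105.212.79.0/28 (H3) depth=28
  + 105.212.79.0/24 (H0) depth=24
  - 255.143.197.236/30 clear@30
  + 105.212.64.0/20 (H4) depth=20
  ? 105.212.79.0  path d0:H5→d1:-→d2:-→d3:-→d4:-→d5:-→d6:-→d7:-→d8:-→d9:-→d10:-→d11:-→d12:-→d13:-→d14:-→d15:-→d16:-→d17:-→d18:-→d19:-→d20:H4→d21:-→d22:-→d23:-→d24:H0→d25:-→d26:-→d27:-→d28:H3  best=H3
  + 96.0.0.0/3 (H2) depth=3

== LOOKUPS ==
["H1","H2","H3"]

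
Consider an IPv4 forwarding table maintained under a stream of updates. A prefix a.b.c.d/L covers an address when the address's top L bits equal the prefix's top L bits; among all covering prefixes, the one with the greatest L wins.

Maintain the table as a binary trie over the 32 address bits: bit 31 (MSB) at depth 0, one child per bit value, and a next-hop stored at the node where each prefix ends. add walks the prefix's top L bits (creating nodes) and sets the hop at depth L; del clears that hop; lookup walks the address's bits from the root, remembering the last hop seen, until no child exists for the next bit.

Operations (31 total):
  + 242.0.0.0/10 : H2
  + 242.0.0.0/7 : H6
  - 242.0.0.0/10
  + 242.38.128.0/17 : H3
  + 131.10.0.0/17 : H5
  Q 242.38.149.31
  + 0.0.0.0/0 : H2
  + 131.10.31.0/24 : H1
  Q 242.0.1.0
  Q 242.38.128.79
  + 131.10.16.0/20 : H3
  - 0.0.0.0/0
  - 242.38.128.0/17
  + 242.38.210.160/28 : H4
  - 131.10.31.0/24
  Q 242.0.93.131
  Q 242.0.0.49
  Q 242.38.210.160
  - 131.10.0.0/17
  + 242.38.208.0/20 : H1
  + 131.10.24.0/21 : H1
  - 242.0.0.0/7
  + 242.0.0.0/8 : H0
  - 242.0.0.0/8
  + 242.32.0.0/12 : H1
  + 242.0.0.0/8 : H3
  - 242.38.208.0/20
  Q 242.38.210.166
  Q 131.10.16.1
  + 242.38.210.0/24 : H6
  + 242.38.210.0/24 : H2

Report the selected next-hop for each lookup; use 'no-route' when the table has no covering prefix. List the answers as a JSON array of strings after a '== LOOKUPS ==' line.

Apply in order:
  add 242.0.0.0/10 -> H2 at depth 10
  add 242.0.0.0/7 -> H6 at depth 7
  del 242.0.0.0/10 (clear depth 10)
  add 242.38.128.0/17 -> H3 at depth 17
  add 131.10.0.0/17 -> H5 at depth 17
  ? 242.38.149.31  path d0:-→d1:-→d2:-→d3:-→d4:-→d5:-→d6:-→d7:H6→d8:-→d9:-→d10:-→d11:-→d12:-→d13:-→d14:-→d15:-→d16:-→d17:H3  best=H3
  add 0.0.0.0/0 -> H2 at depth 0
  add 131.10.31.0/24 -> H1 at depth 24
  ? 242.0.1.0  path d0:H2→d1:-→d2:-→d3:-→d4:-→d5:-→d6:-→d7:H6→d8:-→d9:-→d10:-  best=H6
  ? 242.38.128.79  path d0:H2→d1:-→d2:-→d3:-→d4:-→d5:-→d6:-→d7:H6→d8:-→d9:-→d10:-→d11:-→d12:-→d13:-→d14:-→d15:-→d16:-→d17:H3  best=H3
  add 131.10.16.0/20 -> H3 at depth 20
  del 0.0.0.0/0 (clear depth 0)
  del 242.38.128.0/17 (clear depth 17)
  add 242.38.210.160/28 -> H4 at depth 28
  del 131.10.31.0/24 (clear depth 24)
  ? 242.0.93.131  path d0:-→d1:-→d2:-→d3:-→d4:-→d5:-→d6:-→d7:H6→d8:-→d9:-→d10:-  best=H6
  ? 242.0.0.49  path d0:-→d1:-→d2:-→d3:-→d4:-→d5:-→d6:-→d7:H6→d8:-→d9:-→d10:-  best=H6
  ? 242.38.210.160  path d0:-→d1:-→d2:-→d3:-→d4:-→d5:-→d6:-→d7:H6→d8:-→d9:-→d10:-→d11:-→d12:-→d13:-→d14:-→d15:-→d16:-→d17:-→d18:-→d19:-→d20:-→d21:-→d22:-→d23:-→d24:-→d25:-→d26:-→d27:-→d28:H4  best=H4
  del 131.10.0.0/17 (clear depth 17)
  add 242.38.208.0/20 -> H1 at depth 20
  add 131.10.24.0/21 -> H1 at depth 21
  del 242.0.0.0/7 (clear depth 7)
  add 242.0.0.0/8 -> H0 at depth 8
  del 242.0.0.0/8 (clear depth 8)
  add 242.32.0.0/12 -> H1 at depth 12
  add 242.0.0.0/8 -> H3 at depth 8
  del 242.38.208.0/20 (clear depth 20)
  ? 242.38.210.166  path d0:-→d1:-→d2:-→d3:-→d4:-→d5:-→d6:-→d7:-→d8:H3→d9:-→d10:-→d11:-→d12:H1→d13:-→d14:-→d15:-→d16:-→d17:-→d18:-→d19:-→d20:-→d21:-→d22:-→d23:-→d24:-→d25:-→d26:-→d27:-→d28:H4  best=H4
  ? 131.10.16.1  path d0:-→d1:-→d2:-→d3:-→d4:-→d5:-→d6:-→d7:-→d8:-→d9:-→d10:-→d11:-→d12:-→d13:-→d14:-→d15:-→d16:-→d17:-→d18:-→d19:-→d20:H3  best=H3
  add 242.38.210.0/24 -> H6 at depth 24
  add 242.38.210.0/24 -> H2 at depth 24

== LOOKUPS ==
["H3","H6","H3","H6","H6","H4","H4","H3"]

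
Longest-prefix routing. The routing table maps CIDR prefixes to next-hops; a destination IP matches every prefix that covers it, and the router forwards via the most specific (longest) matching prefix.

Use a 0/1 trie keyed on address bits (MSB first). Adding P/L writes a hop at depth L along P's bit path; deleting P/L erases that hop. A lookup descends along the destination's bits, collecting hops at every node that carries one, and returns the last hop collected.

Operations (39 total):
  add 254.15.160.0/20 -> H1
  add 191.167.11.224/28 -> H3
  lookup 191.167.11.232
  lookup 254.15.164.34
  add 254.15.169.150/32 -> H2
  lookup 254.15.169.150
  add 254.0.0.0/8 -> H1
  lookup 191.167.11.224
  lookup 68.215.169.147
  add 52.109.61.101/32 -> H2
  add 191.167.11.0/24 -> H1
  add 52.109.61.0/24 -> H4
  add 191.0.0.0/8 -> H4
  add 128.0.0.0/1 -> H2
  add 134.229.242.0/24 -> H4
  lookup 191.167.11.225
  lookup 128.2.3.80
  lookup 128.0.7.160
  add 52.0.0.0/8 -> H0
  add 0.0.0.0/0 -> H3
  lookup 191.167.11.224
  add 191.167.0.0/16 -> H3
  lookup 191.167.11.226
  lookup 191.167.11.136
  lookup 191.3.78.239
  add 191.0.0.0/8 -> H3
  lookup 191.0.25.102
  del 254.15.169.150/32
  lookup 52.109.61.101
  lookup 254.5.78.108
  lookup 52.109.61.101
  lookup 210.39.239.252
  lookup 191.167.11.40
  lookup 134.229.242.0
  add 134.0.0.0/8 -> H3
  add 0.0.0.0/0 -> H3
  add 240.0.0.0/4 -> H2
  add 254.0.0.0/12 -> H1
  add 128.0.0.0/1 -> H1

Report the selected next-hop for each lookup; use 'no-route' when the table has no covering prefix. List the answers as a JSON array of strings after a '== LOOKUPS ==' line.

Trace:
  + 254.15.160.0/20 (H1) depth=20
  + 191.167.11.224/28 (H3) depth=28
  Q 191.167.11.232: descend 1011111110100111000010111110 ; hops seen [H3] ; pick H3
  Q 254.15.164.34: descend 11111110000011111010 ; hops seen [H1] ; pick H1
  + 254.15.169.150/32 (H2) depth=32
  Q 254.15.169.150: descend 11111110000011111010100110010110 ; hops seen [H1,H2] ; pick H2
  + 254.0.0.0/8 (H1) depth=8
  Q 191.167.11.224: descend 1011111110100111000010111110 ; hops seen [H3] ; pick H3
  Q 68.215.169.147: descend ε ; hops seen [∅] ; pick no-route
  + 52.109.61.101/32 (H2) depth=32
  + 191.167.11.0/24 (H1) depth=24
  + 52.109.61.0/24 (H4) depth=24
  + 191.0.0.0/8 (H4) depth=8
  + 128.0.0.0/1 (H2) depth=1
  + 134.229.242.0/24 (H4) depth=24
  Q 191.167.11.225: descend 1011111110100111000010111110 ; hops seen [H2,H4,H1,H3] ; pick H3
  Q 128.2.3.80: descend 10000 ; hops seen [H2] ; pick H2
  Q 128.0.7.160: descend 10000 ; hops seen [H2] ; pick H2
  + 52.0.0.0/8 (H0) depth=8
  + 0.0.0.0/0 (H3) depth=0
  Q 191.167.11.224: descend 1011111110100111000010111110 ; hops seen [H3,H2,H4,H1,H3] ; pick H3
  + 191.167.0.0/16 (H3) depth=16
  Q 191.167.11.226: descend 1011111110100111000010111110 ; hops seen [H3,H2,H4,H3,H1,H3] ; pick H3
  Q 191.167.11.136: descend 1011111110100111000010111 ; hops seen [H3,H2,H4,H3,H1] ; pick H1
  Q 191.3.78.239: descend 10111111 ; hops seen [H3,H2,H4] ; pick H4
  + 191.0.0.0/8 (H3) depth=8
  Q 191.0.25.102: descend 10111111 ; hops seen [H3,H2,H3] ; pick H3
  - 254.15.169.150/32 clear@32
  Q 52.109.61.101: descend 00110100011011010011110101100101 ; hops seen [H3,H0,H4,H2] ; pick H2
  Q 254.5.78.108: descend 111111100000 ; hops seen [H3,H2,H1] ; pick H1
  Q 52.109.61.101: descend 00110100011011010011110101100101 ; hops seen [H3,H0,H4,H2] ; pick H2
  Q 210.39.239.252: descend 11 ; hops seen [H3,H2] ; pick H2
  Q 191.167.11.40: descend 101111111010011100001011 ; hops seen [H3,H2,H3,H3,H1] ; pick H1
  Q 134.229.242.0: descend 100001101110010111110010 ; hops seen [H3,H2,H4] ; pick H4
  + 134.0.0.0/8 (H3) depth=8
  + 0.0.0.0/0 (H3) depth=0
  + 240.0.0.0/4 (H2) depth=4
  + 254.0.0.0/12 (H1) depth=12
  + 128.0.0.0/1 (H1) depth=1

== LOOKUPS ==
["H3","H1","H2","H3","no-route","H3","H2","H2","H3","H3","H1","H4","H3","H2","H1","H2","H2","H1","H4"]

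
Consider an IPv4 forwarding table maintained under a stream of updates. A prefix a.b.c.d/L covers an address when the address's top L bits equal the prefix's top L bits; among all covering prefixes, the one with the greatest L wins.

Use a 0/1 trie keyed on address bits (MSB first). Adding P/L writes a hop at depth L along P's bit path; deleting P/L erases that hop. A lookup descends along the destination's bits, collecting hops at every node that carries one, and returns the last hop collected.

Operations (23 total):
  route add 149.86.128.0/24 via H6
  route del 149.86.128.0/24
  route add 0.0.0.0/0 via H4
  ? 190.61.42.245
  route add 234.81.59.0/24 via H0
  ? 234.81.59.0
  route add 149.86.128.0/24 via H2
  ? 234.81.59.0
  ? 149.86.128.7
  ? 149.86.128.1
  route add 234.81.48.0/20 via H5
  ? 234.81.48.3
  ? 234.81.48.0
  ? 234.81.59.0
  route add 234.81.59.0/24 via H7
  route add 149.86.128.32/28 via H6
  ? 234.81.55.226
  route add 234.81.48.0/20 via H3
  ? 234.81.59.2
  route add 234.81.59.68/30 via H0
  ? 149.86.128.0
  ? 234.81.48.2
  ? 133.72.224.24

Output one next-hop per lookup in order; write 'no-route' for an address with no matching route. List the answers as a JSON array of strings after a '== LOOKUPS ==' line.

Trace:
  + 149.86.128.0/24 (H6) depth=24
  del 149.86.128.0/24 (clear depth 24)
  + 0.0.0.0/0 (H4) depth=0
  lookup 190.61.42.245: bits 10 walk d0:H4→d1:-→d2:- -> H4
  + 234.81.59.0/24 (H0) depth=24
  lookup 234.81.59.0: bits 111010100101000100111011 walk d0:H4→d1:-→d2:-→d3:-→d4:-→d5:-→d6:-→d7:-→d8:-→d9:-→d10:-→d11:-→d12:-→d13:-→d14:-→d15:-→d16:-→d17:-→d18:-→d19:-→d20:-→d21:-→d22:-→d23:-→d24:H0 -> H0
  + 149.86.128.0/24 (H2) depth=24
  lookup 234.81.59.0: bits 111010100101000100111011 walk d0:H4→d1:-→d2:-→d3:-→d4:-→d5:-→d6:-→d7:-→d8:-→d9:-→d10:-→d11:-→d12:-→d13:-→d14:-→d15:-→d16:-→d17:-→d18:-→d19:-→d20:-→d21:-→d22:-→d23:-→d24:H0 -> H0
  lookup 149.86.128.7: bits 100101010101011010000000 walk d0:H4→d1:-→d2:-→d3:-→d4:-→d5:-→d6:-→d7:-→d8:-→d9:-→d10:-→d11:-→d12:-→d13:-→d14:-→d15:-→d16:-→d17:-→d18:-→d19:-→d20:-→d21:-→d22:-→d23:-→d24:H2 -> H2
  lookup 149.86.128.1: bits 100101010101011010000000 walk d0:H4→d1:-→d2:-→d3:-→d4:-→d5:-→d6:-→d7:-→d8:-→d9:-→d10:-→d11:-→d12:-→d13:-→d14:-→d15:-→d16:-→d17:-→d18:-→d19:-→d20:-→d21:-→d22:-→d23:-→d24:H2 -> H2
  + 234.81.48.0/20 (H5) depth=20
  lookup 234.81.48.3: bits 11101010010100010011 walk d0:H4→d1:-→d2:-→d3:-→d4:-→d5:-→d6:-→d7:-→d8:-→d9:-→d10:-→d11:-→d12:-→d13:-→d14:-→d15:-→d16:-→d17:-→d18:-→d19:-→d20:H5 -> H5
  lookup 234.81.48.0: bits 11101010010100010011 walk d0:H4→d1:-→d2:-→d3:-→d4:-→d5:-→d6:-→d7:-→d8:-→d9:-→d10:-→d11:-→d12:-→d13:-→d14:-→d15:-→d16:-→d17:-→d18:-→d19:-→d20:H5 -> H5
  lookup 234.81.59.0: bits 111010100101000100111011 walk d0:H4→d1:-→d2:-→d3:-→d4:-→d5:-→d6:-→d7:-→d8:-→d9:-→d10:-→d11:-→d12:-→d13:-→d14:-→d15:-→d16:-→d17:-→d18:-→d19:-→d20:H5→d21:-→d22:-→d23:-→d24:H0 -> H0
  + 234.81.59.0/24 (H7) depth=24
  + 149.86.128.32/28 (H6) depth=28
  lookup 234.81.55.226: bits 11101010010100010011 walk d0:H4→d1:-→d2:-→d3:-→d4:-→d5:-→d6:-→d7:-→d8:-→d9:-→d10:-→d11:-→d12:-→d13:-→d14:-→d15:-→d16:-→d17:-→d18:-→d19:-→d20:H5 -> H5
  + 234.81.48.0/20 (H3) depth=20
  lookup 234.81.59.2: bits 111010100101000100111011 walk d0:H4→d1:-→d2:-→d3:-→d4:-→d5:-→d6:-→d7:-→d8:-→d9:-→d10:-→d11:-→d12:-→d13:-→d14:-→d15:-→d16:-→d17:-→d18:-→d19:-→d20:H3→d21:-→d22:-→d23:-→d24:H7 -> H7
  + 234.81.59.68/30 (H0) depth=30
  lookup 149.86.128.0: bits 10010101010101101000000000 walk d0:H4→d1:-→d2:-→d3:-→d4:-→d5:-→d6:-→d7:-→d8:-→d9:-→d10:-→d11:-→d12:-→d13:-→d14:-→d15:-→d16:-→d17:-→d18:-→d19:-→d20:-→d21:-→d22:-→d23:-→d24:H2→d25:-→d26:- -> H2
  lookup 234.81.48.2: bits 11101010010100010011 walk d0:H4→d1:-→d2:-→d3:-→d4:-→d5:-→d6:-→d7:-→d8:-→d9:-→d10:-→d11:-→d12:-→d13:-→d14:-→d15:-→d16:-→d17:-→d18:-→d19:-→d20:H3 -> H3
  lookup 133.72.224.24: bits 100 walk d0:H4→d1:-→d2:-→d3:- -> H4

== LOOKUPS ==
["H4","H0","H0","H2","H2","H5","H5","H0","H5","H7","H2","H3","H4"]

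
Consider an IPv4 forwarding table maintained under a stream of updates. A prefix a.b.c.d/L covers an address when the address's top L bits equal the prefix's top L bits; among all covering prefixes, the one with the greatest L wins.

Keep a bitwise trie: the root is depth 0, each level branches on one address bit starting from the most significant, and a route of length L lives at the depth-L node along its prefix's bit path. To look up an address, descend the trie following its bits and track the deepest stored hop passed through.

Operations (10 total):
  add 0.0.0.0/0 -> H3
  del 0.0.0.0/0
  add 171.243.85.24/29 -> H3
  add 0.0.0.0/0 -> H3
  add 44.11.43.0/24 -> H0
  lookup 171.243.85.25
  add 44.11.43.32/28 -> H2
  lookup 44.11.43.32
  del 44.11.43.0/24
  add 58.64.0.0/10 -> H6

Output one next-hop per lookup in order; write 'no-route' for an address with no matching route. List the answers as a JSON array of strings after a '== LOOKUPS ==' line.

Apply in order:
  add 0.0.0.0/0 -> H3 at depth 0
  del 0.0.0.0/0 (clear depth 0)
  add 171.243.85.24/29 -> H3 at depth 29
  add 0.0.0.0/0 -> H3 at depth 0
  add 44.11.43.0/24 -> H0 at depth 24
  Q 171.243.85.25: descend 10101011111100110101010100011 ; hops seen [H3,H3] ; pick H3
  add 44.11.43.32/28 -> H2 at depth 28
  Q 44.11.43.32: descend 0010110000001011001010110010 ; hops seen [H3,H0,H2] ; pick H2
  del 44.11.43.0/24 (clear depth 24)
  add 58.64.0.0/10 -> H6 at depth 10

== LOOKUPS ==
["H3","H2"]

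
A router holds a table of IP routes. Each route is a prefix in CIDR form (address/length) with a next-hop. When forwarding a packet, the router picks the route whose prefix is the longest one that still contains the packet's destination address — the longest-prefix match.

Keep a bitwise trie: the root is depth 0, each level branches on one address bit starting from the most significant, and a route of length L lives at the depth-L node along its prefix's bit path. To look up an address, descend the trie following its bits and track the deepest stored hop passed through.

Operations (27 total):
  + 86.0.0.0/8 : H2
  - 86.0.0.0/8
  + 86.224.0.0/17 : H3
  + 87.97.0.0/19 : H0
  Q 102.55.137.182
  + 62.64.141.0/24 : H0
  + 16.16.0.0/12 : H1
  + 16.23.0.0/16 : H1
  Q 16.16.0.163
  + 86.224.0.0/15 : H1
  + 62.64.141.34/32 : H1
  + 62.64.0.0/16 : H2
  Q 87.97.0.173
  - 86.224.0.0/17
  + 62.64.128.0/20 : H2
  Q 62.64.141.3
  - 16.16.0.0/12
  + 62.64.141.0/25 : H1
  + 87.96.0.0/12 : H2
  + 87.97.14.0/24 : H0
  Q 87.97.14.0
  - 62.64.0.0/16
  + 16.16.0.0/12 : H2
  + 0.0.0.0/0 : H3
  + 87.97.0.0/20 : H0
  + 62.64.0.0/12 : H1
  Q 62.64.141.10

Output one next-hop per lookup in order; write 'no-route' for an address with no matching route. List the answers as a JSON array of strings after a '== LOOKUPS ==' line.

Trace:
  + 86.0.0.0/8 (H2) depth=8
  del 86.0.0.0/8 (clear depth 8)
  + 86.224.0.0/17 (H3) depth=17
  + 87.97.0.0/19 (H0) depth=19
  lookup 102.55.137.182: bits 01 walk d0:-→d1:-→d2:- -> no-route
  + 62.64.141.0/24 (H0) depth=24
  + 16.16.0.0/12 (H1) depth=12
  + 16.23.0.0/16 (H1) depth=16
  lookup 16.16.0.163: bits 0001000000010 walk d0:-→d1:-→d2:-→d3:-→d4:-→d5:-→d6:-→d7:-→d8:-→d9:-→d10:-→d11:-→d12:H1→d13:- -> H1
  + 86.224.0.0/15 (H1) depth=15
  + 62.64.141.34/32 (H1) depth=32
  + 62.64.0.0/16 (H2) depth=16
  lookup 87.97.0.173: bits 0101011101100001000 walk d0:-→d1:-→d2:-→d3:-→d4:-→d5:-→d6:-→d7:-→d8:-→d9:-→d10:-→d11:-→d12:-→d13:-→d14:-→d15:-→d16:-→d17:-→d18:-→d19:H0 -> H0
  del 86.224.0.0/17 (clear depth 17)
  + 62.64.128.0/20 (H2) depth=20
  lookup 62.64.141.3: bits 00111110010000001000110100 walk d0:-→d1:-→d2:-→d3:-→d4:-→d5:-→d6:-→d7:-→d8:-→d9:-→d10:-→d11:-→d12:-→d13:-→d14:-→d15:-→d16:H2→d17:-→d18:-→d19:-→d20:H2→d21:-→d22:-→d23:-→d24:H0→d25:-→d26:- -> H0
  del 16.16.0.0/12 (clear depth 12)
  + 62.64.141.0/25 (H1) depth=25
  + 87.96.0.0/12 (H2) depth=12
  + 87.97.14.0/24 (H0) depth=24
  lookup 87.97.14.0: bits 010101110110000100001110 walk d0:-→d1:-→d2:-→d3:-→d4:-→d5:-→d6:-→d7:-→d8:-→d9:-→d10:-→d11:-→d12:H2→d13:-→d14:-→d15:-→d16:-→d17:-→d18:-→d19:H0→d20:-→d21:-→d22:-→d23:-→d24:H0 -> H0
  del 62.64.0.0/16 (clear depth 16)
  + 16.16.0.0/12 (H2) depth=12
  + 0.0.0.0/0 (H3) depth=0
  + 87.97.0.0/20 (H0) depth=20
  + 62.64.0.0/12 (H1) depth=12
  lookup 62.64.141.10: bits 00111110010000001000110100 walk d0:H3→d1:-→d2:-→d3:-→d4:-→d5:-→d6:-→d7:-→d8:-→d9:-→d10:-→d11:-→d12:H1→d13:-→d14:-→d15:-→d16:-→d17:-→d18:-→d19:-→d20:H2→d21:-→d22:-→d23:-→d24:H0→d25:H1→d26:- -> H1

== LOOKUPS ==
["no-route","H1","H0","H0","H0","H1"]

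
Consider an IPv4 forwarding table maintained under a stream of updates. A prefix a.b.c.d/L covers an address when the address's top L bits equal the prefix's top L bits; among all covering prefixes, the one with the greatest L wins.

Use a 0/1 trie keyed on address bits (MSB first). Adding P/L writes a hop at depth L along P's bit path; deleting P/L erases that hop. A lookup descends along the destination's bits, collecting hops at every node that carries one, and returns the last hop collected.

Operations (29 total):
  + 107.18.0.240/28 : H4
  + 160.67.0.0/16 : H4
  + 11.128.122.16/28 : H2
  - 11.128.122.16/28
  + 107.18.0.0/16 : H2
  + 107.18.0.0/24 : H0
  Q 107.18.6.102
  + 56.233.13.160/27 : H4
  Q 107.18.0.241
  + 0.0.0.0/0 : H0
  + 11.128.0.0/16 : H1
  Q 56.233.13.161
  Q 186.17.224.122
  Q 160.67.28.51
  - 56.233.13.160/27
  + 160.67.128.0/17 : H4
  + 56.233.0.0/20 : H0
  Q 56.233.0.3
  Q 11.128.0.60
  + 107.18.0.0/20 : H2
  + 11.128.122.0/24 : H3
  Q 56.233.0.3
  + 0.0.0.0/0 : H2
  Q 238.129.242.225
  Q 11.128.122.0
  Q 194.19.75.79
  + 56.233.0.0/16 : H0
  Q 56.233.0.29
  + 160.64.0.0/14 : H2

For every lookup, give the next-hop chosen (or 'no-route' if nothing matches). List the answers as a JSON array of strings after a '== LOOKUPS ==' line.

Apply in order:
  add 107.18.0.240/28 -> H4 at depth 28
  add 160.67.0.0/16 -> H4 at depth 16
  add 11.128.122.16/28 -> H2 at depth 28
  del 11.128.122.16/28 (clear depth 28)
  add 107.18.0.0/16 -> H2 at depth 16
  add 107.18.0.0/24 -> H0 at depth 24
  Q 107.18.6.102: descend 011010110001001000000 ; hops seen [H2] ; pick H2
  add 56.233.13.160/27 -> H4 at depth 27
  Q 107.18.0.241: descend 0110101100010010000000001111 ; hops seen [H2,H0,H4] ; pick H4
  add 0.0.0.0/0 -> H0 at depth 0
  add 11.128.0.0/16 -> H1 at depth 16
  Q 56.233.13.161: descend 001110001110100100001101101 ; hops seen [H0,H4] ; pick H4
  Q 186.17.224.122: descend 101 ; hops seen [H0] ; pick H0
  Q 160.67.28.51: descend 1010000001000011 ; hops seen [H0,H4] ; pick H4
  del 56.233.13.160/27 (clear depth 27)
  add 160.67.128.0/17 -> H4 at depth 17
  add 56.233.0.0/20 -> H0 at depth 20
  Q 56.233.0.3: descend 00111000111010010000 ; hops seen [H0,H0] ; pick H0
  Q 11.128.0.60: descend 00001011100000000 ; hops seen [H0,H1] ; pick H1
  add 107.18.0.0/20 -> H2 at depth 20
  add 11.128.122.0/24 -> H3 at depth 24
  Q 56.233.0.3: descend 00111000111010010000 ; hops seen [H0,H0] ; pick H0
  add 0.0.0.0/0 -> H2 at depth 0
  Q 238.129.242.225: descend 1 ; hops seen [H2] ; pick H2
  Q 11.128.122.0: descend 000010111000000001111010000 ; hops seen [H2,H1,H3] ; pick H3
  Q 194.19.75.79: descend 1 ; hops seen [H2] ; pick H2
  add 56.233.0.0/16 -> H0 at depth 16
  Q 56.233.0.29: descend 00111000111010010000 ; hops seen [H2,H0,H0] ; pick H0
  add 160.64.0.0/14 -> H2 at depth 14

== LOOKUPS ==
["H2","H4","H4","H0","H4","H0","H1","H0","H2","H3","H2","H0"]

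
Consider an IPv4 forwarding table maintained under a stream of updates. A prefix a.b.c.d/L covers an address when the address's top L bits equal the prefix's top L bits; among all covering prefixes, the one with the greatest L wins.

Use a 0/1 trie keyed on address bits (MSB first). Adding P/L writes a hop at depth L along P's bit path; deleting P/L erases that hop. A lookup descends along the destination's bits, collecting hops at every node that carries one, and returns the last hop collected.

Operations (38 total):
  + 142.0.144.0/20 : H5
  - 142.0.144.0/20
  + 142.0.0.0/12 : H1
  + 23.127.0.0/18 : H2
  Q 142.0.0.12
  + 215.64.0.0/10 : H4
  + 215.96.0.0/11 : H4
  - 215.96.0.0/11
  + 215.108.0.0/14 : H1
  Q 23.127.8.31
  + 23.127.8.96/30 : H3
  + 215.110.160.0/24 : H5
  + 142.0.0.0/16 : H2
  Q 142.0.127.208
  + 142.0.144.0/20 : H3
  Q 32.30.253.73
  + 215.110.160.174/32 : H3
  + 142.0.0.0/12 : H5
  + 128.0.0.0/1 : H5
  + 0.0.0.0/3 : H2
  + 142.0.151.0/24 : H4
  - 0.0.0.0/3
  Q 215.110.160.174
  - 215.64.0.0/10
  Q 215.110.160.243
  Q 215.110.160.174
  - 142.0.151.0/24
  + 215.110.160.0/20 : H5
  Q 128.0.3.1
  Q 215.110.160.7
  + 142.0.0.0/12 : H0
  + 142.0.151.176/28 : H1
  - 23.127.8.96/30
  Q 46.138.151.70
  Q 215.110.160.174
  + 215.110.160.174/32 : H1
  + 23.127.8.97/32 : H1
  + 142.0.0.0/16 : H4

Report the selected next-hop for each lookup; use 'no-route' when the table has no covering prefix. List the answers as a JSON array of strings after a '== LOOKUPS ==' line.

Process each operation:
  add 142.0.144.0/20 -> H5 at depth 20
  del 142.0.144.0/20 (clear depth 20)
  add 142.0.0.0/12 -> H1 at depth 12
  add 23.127.0.0/18 -> H2 at depth 18
  ? 142.0.0.12  path d0:-→d1:-→d2:-→d3:-→d4:-→d5:-→d6:-→d7:-→d8:-→d9:-→d10:-→d11:-→d12:H1→d13:-→d14:-→d15:-→d16:-  best=H1
  add 215.64.0.0/10 -> H4 at depth 10
  add 215.96.0.0/11 -> H4 at depth 11
  del 215.96.0.0/11 (clear depth 11)
  add 215.108.0.0/14 -> H1 at depth 14
  ? 23.127.8.31  path d0:-→d1:-→d2:-→d3:-→d4:-→d5:-→d6:-→d7:-→d8:-→d9:-→d10:-→d11:-→d12:-→d13:-→d14:-→d15:-→d16:-→d17:-→d18:H2  best=H2
  add 23.127.8.96/30 -> H3 at depth 30
  add 215.110.160.0/24 -> H5 at depth 24
  add 142.0.0.0/16 -> H2 at depth 16
  ? 142.0.127.208  path d0:-→d1:-→d2:-→d3:-→d4:-→d5:-→d6:-→d7:-→d8:-→d9:-→d10:-→d11:-→d12:H1→d13:-→d14:-→d15:-→d16:H2  best=H2
  add 142.0.144.0/20 -> H3 at depth 20
  ? 32.30.253.73  path d0:-→d1:-→d2:-  best=no-route
  add 215.110.160.174/32 -> H3 at depth 32
  add 142.0.0.0/12 -> H5 at depth 12
  add 128.0.0.0/1 -> H5 at depth 1
  add 0.0.0.0/3 -> H2 at depth 3
  add 142.0.151.0/24 -> H4 at depth 24
  del 0.0.0.0/3 (clear depth 3)
  ? 215.110.160.174  path d0:-→d1:H5→d2:-→d3:-→d4:-→d5:-→d6:-→d7:-→d8:-→d9:-→d10:H4→d11:-→d12:-→d13:-→d14:H1→d15:-→d16:-→d17:-→d18:-→d19:-→d20:-→d21:-→d22:-→d23:-→d24:H5→d25:-→d26:-→d27:-→d28:-→d29:-→d30:-→d31:-→d32:H3  best=H3
  del 215.64.0.0/10 (clear depth 10)
  ? 215.110.160.243  path d0:-→d1:H5→d2:-→d3:-→d4:-→d5:-→d6:-→d7:-→d8:-→d9:-→d10:-→d11:-→d12:-→d13:-→d14:H1→d15:-→d16:-→d17:-→d18:-→d19:-→d20:-→d21:-→d22:-→d23:-→d24:H5→d25:-  best=H5
  ? 215.110.160.174  path d0:-→d1:H5→d2:-→d3:-→d4:-→d5:-→d6:-→d7:-→d8:-→d9:-→d10:-→d11:-→d12:-→d13:-→d14:H1→d15:-→d16:-→d17:-→d18:-→d19:-→d20:-→d21:-→d22:-→d23:-→d24:H5→d25:-→d26:-→d27:-→d28:-→d29:-→d30:-→d31:-→d32:H3  best=H3
  del 142.0.151.0/24 (clear depth 24)
  add 215.110.160.0/20 -> H5 at depth 20
  ? 128.0.3.1  path d0:-→d1:H5→d2:-→d3:-→d4:-  best=H5
  ? 215.110.160.7  path d0:-→d1:H5→d2:-→d3:-→d4:-→d5:-→d6:-→d7:-→d8:-→d9:-→d10:-→d11:-→d12:-→d13:-→d14:H1→d15:-→d16:-→d17:-→d18:-→d19:-→d20:H5→d21:-→d22:-→d23:-→d24:H5  best=H5
  add 142.0.0.0/12 -> H0 at depth 12
  add 142.0.151.176/28 -> H1 at depth 28
  del 23.127.8.96/30 (clear depth 30)
  ? 46.138.151.70  path d0:-→d1:-→d2:-  best=no-route
  ? 215.110.160.174  path d0:-→d1:H5→d2:-→d3:-→d4:-→d5:-→d6:-→d7:-→d8:-→d9:-→d10:-→d11:-→d12:-→d13:-→d14:H1→d15:-→d16:-→d17:-→d18:-→d19:-→d20:H5→d21:-→d22:-→d23:-→d24:H5→d25:-→d26:-→d27:-→d28:-→d29:-→d30:-→d31:-→d32:H3  best=H3
  add 215.110.160.174/32 -> H1 at depth 32
  add 23.127.8.97/32 -> H1 at depth 32
  add 142.0.0.0/16 -> H4 at depth 16

== LOOKUPS ==
["H1","H2","H2","no-route","H3","H5","H3","H5","H5","no-route","H3"]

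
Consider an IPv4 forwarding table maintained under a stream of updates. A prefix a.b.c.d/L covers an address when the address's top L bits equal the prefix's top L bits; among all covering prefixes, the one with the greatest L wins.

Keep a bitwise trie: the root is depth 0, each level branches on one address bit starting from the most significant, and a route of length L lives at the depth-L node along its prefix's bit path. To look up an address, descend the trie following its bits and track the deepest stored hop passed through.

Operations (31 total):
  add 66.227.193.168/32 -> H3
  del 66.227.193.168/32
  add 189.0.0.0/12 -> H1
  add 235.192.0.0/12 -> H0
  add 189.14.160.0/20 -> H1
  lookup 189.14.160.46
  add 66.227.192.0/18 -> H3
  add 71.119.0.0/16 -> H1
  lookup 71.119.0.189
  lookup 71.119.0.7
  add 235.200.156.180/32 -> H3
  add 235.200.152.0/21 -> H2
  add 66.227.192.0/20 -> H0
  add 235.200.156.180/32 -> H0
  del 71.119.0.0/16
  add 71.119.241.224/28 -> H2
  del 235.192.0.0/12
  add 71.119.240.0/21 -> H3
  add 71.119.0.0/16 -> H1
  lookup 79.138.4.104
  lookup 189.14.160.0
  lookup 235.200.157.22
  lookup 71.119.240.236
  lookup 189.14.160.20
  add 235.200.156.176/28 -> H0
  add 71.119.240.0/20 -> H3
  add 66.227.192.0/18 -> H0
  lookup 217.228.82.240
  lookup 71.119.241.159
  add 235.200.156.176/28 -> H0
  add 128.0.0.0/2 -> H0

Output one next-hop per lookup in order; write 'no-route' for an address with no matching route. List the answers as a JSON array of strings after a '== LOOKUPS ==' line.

Apply in order:
  add 66.227.193.168/32 -> H3 at depth 32
  - 66.227.193.168/32 clear@32
  add 189.0.0.0/12 -> H1 at depth 12
  add 235.192.0.0/12 -> H0 at depth 12
  add 189.14.160.0/20 -> H1 at depth 20
  Q 189.14.160.46: descend 10111101000011101010 ; hops seen [H1,H1] ; pick H1
  add 66.227.192.0/18 -> H3 at depth 18
  add 71.119.0.0/16 -> H1 at depth 16
  Q 71.119.0.189: descend 0100011101110111 ; hops seen [H1] ; pick H1
  Q 71.119.0.7: descend 0100011101110111 ; hops seen [H1] ; pick H1
  add 235.200.156.180/32 -> H3 at depth 32
  add 235.200.152.0/21 -> H2 at depth 21
  add 66.227.192.0/20 -> H0 at depth 20
  add 235.200.156.180/32 -> H0 at depth 32
  - 71.119.0.0/16 clear@16
  add 71.119.241.224/28 -> H2 at depth 28
  - 235.192.0.0/12 clear@12
  add 71.119.240.0/21 -> H3 at depth 21
  add 71.119.0.0/16 -> H1 at depth 16
  Q 79.138.4.104: descend 0100 ; hops seen [∅] ; pick no-route
  Q 189.14.160.0: descend 10111101000011101010 ; hops seen [H1,H1] ; pick H1
  Q 235.200.157.22: descend 11101011110010001001110 ; hops seen [H2] ; pick H2
  Q 71.119.240.236: descend 01000111011101111111000 ; hops seen [H1,H3] ; pick H3
  Q 189.14.160.20: descend 10111101000011101010 ; hops seen [H1,H1] ; pick H1
  add 235.200.156.176/28 -> H0 at depth 28
  add 71.119.240.0/20 -> H3 at depth 20
  add 66.227.192.0/18 -> H0 at depth 18
  Q 217.228.82.240: descend 11 ; hops seen [∅] ; pick no-route
  Q 71.119.241.159: descend 0100011101110111111100011 ; hops seen [H1,H3,H3] ; pick H3
  add 235.200.156.176/28 -> H0 at depth 28
  add 128.0.0.0/2 -> H0 at depth 2

== LOOKUPS ==
["H1","H1","H1","no-route","H1","H2","H3","H1","no-route","H3"]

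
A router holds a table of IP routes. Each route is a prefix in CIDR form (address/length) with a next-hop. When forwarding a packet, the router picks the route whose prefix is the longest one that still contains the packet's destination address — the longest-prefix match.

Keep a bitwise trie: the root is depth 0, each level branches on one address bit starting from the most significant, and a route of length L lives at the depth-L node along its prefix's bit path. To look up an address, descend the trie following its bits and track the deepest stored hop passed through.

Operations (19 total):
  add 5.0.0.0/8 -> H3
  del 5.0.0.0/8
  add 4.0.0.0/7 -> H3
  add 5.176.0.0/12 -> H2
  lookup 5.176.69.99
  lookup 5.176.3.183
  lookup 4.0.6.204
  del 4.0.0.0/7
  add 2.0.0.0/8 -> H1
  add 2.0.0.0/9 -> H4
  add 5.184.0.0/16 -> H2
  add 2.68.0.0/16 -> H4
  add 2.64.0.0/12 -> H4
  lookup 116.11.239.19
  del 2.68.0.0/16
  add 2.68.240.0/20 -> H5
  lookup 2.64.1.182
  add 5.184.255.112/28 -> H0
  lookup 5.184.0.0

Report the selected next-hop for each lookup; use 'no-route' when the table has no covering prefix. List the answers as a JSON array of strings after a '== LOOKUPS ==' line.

Apply in order:
  + 5.0.0.0/8 (H3) depth=8
  - 5.0.0.0/8 clear@8
  + 4.0.0.0/7 (H3) depth=7
  + 5.176.0.0/12 (H2) depth=12
  Q 5.176.69.99: descend 000001011011 ; hops seen [H3,H2] ; pick H2
  Q 5.176.3.183: descend 000001011011 ; hops seen [H3,H2] ; pick H2
  Q 4.0.6.204: descend 0000010 ; hops seen [H3] ; pick H3
  - 4.0.0.0/7 clear@7
  + 2.0.0.0/8 (H1) depth=8
  + 2.0.0.0/9 (H4) depth=9
  + 5.184.0.0/16 (H2) depth=16
  + 2.68.0.0/16 (H4) depth=16
  + 2.64.0.0/12 (H4) depth=12
  Q 116.11.239.19: descend 0 ; hops seen [∅] ; pick no-route
  - 2.68.0.0/16 clear@16
  + 2.68.240.0/20 (H5) depth=20
  Q 2.64.1.182: descend 0000001001000 ; hops seen [H1,H4,H4] ; pick H4
  + 5.184.255.112/28 (H0) depth=28
  Q 5.184.0.0: descend 0000010110111000 ; hops seen [H2,H2] ; pick H2

== LOOKUPS ==
["H2","H2","H3","no-route","H4","H2"]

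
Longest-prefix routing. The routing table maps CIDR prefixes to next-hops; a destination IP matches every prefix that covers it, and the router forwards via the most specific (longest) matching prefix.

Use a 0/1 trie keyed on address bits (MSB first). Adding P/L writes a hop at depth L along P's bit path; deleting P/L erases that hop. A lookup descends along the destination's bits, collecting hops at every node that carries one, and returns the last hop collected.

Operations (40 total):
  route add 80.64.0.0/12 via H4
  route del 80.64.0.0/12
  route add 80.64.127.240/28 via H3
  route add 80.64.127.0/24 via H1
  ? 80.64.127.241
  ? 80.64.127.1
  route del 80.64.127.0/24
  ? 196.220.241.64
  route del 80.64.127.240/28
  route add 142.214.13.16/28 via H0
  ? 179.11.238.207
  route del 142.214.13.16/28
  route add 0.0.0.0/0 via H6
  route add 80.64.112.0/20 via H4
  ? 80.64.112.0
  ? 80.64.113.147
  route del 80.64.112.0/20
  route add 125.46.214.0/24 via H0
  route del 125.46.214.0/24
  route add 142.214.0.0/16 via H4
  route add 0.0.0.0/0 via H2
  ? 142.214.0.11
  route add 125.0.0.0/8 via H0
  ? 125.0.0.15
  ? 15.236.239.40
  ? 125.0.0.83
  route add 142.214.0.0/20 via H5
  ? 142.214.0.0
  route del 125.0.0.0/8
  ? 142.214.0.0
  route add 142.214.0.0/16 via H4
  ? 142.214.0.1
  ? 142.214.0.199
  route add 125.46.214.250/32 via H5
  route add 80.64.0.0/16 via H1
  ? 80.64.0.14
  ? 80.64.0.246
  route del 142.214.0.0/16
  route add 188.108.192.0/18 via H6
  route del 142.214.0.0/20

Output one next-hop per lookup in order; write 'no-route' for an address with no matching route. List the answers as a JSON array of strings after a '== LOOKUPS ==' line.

Trace:
  + 80.64.0.0/12 (H4) depth=12
  - 80.64.0.0/12 clear@12
  + 80.64.127.240/28 (H3) depth=28
  + 80.64.127.0/24 (H1) depth=24
  Q 80.64.127.241: descend 0101000001000000011111111111 ; hops seen [H1,H3] ; pick H3
  Q 80.64.127.1: descend 010100000100000001111111 ; hops seen [H1] ; pick H1
  - 80.64.127.0/24 clear@24
  Q 196.220.241.64: descend ε ; hops seen [∅] ; pick no-route
  - 80.64.127.240/28 clear@28
  + 142.214.13.16/28 (H0) depth=28
  Q 179.11.238.207: descend 10 ; hops seen [∅] ; pick no-route
  - 142.214.13.16/28 clear@28
  + 0.0.0.0/0 (H6) depth=0
  + 80.64.112.0/20 (H4) depth=20
  Q 80.64.112.0: descend 01010000010000000111 ; hops seen [H6,H4] ; pick H4
  Q 80.64.113.147: descend 01010000010000000111 ; hops seen [H6,H4] ; pick H4
  - 80.64.112.0/20 clear@20
  + 125.46.214.0/24 (H0) depth=24
  - 125.46.214.0/24 clear@24
  + 142.214.0.0/16 (H4) depth=16
  + 0.0.0.0/0 (H2) depth=0
  Q 142.214.0.11: descend 10001110110101100000 ; hops seen [H2,H4] ; pick H4
  + 125.0.0.0/8 (H0) depth=8
  Q 125.0.0.15: descend 0111110100 ; hops seen [H2,H0] ; pick H0
  Q 15.236.239.40: descend 0 ; hops seen [H2] ; pick H2
  Q 125.0.0.83: descend 0111110100 ; hops seen [H2,H0] ; pick H0
  + 142.214.0.0/20 (H5) depth=20
  Q 142.214.0.0: descend 10001110110101100000 ; hops seen [H2,H4,H5] ; pick H5
  - 125.0.0.0/8 clear@8
  Q 142.214.0.0: descend 10001110110101100000 ; hops seen [H2,H4,H5] ; pick H5
  + 142.214.0.0/16 (H4) depth=16
  Q 142.214.0.1: descend 10001110110101100000 ; hops seen [H2,H4,H5] ; pick H5
  Q 142.214.0.199: descend 10001110110101100000 ; hops seen [H2,H4,H5] ; pick H5
  + 125.46.214.250/32 (H5) depth=32
  + 80.64.0.0/16 (H1) depth=16
  Q 80.64.0.14: descend 01010000010000000 ; hops seen [H2,H1] ; pick H1
  Q 80.64.0.246: descend 01010000010000000 ; hops seen [H2,H1] ; pick H1
  - 142.214.0.0/16 clear@16
  + 188.108.192.0/18 (H6) depth=18
  - 142.214.0.0/20 clear@20

== LOOKUPS ==
["H3","H1","no-route","no-route","H4","H4","H4","H0","H2","H0","H5","H5","H5","H5","H1","H1"]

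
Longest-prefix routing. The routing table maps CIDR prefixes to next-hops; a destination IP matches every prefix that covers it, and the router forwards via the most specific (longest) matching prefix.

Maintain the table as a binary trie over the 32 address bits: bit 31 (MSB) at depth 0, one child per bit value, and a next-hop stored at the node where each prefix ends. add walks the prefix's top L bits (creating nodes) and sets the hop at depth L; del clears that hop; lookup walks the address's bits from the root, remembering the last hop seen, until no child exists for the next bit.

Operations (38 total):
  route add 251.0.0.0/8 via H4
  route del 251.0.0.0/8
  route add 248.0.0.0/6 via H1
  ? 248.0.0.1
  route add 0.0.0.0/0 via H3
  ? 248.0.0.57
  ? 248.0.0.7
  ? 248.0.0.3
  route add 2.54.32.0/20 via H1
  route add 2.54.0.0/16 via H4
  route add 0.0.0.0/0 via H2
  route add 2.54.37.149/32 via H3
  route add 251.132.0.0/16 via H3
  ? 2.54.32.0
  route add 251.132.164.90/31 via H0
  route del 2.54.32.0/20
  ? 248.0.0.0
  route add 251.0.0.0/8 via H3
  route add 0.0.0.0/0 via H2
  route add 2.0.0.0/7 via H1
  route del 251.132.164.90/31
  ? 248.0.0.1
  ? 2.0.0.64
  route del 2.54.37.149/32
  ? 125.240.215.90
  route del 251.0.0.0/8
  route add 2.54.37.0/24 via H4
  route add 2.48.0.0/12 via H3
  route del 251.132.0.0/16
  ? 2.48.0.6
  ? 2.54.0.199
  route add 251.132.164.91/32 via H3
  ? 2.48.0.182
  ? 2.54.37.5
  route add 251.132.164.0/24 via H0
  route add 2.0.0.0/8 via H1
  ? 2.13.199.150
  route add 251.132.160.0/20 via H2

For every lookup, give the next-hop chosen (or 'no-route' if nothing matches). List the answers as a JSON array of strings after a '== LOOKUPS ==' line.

Trace:
  + 251.0.0.0/8 (H4) depth=8
  del 251.0.0.0/8 (clear depth 8)
  + 248.0.0.0/6 (H1) depth=6
  Q 248.0.0.1: descend 111110 ; hops seen [H1] ; pick H1
  + 0.0.0.0/0 (H3) depth=0
  Q 248.0.0.57: descend 111110 ; hops seen [H3,H1] ; pick H1
  Q 248.0.0.7: descend 111110 ; hops seen [H3,H1] ; pick H1
  Q 248.0.0.3: descend 111110 ; hops seen [H3,H1] ; pick H1
  + 2.54.32.0/20 (H1) depth=20
  + 2.54.0.0/16 (H4) depth=16
  + 0.0.0.0/0 (H2) depth=0
  + 2.54.37.149/32 (H3) depth=32
  + 251.132.0.0/16 (H3) depth=16
  Q 2.54.32.0: descend 000000100011011000100 ; hops seen [H2,H4,H1] ; pick H1
  + 251.132.164.90/31 (H0) depth=31
  del 2.54.32.0/20 (clear depth 20)
  Q 248.0.0.0: descend 111110 ; hops seen [H2,H1] ; pick H1
  + 251.0.0.0/8 (H3) depth=8
  + 0.0.0.0/0 (H2) depth=0
  + 2.0.0.0/7 (H1) depth=7
  del 251.132.164.90/31 (clear depth 31)
  Q 248.0.0.1: descend 111110 ; hops seen [H2,H1] ; pick H1
  Q 2.0.0.64: descend 0000001000 ; hops seen [H2,H1] ; pick H1
  del 2.54.37.149/32 (clear depth 32)
  Q 125.240.215.90: descend 0 ; hops seen [H2] ; pick H2
  del 251.0.0.0/8 (clear depth 8)
  + 2.54.37.0/24 (H4) depth=24
  + 2.48.0.0/12 (H3) depth=12
  del 251.132.0.0/16 (clear depth 16)
  Q 2.48.0.6: descend 0000001000110 ; hops seen [H2,H1,H3] ; pick H3
  Q 2.54.0.199: descend 000000100011011000 ; hops seen [H2,H1,H3,H4] ; pick H4
  + 251.132.164.91/32 (H3) depth=32
  Q 2.48.0.182: descend 0000001000110 ; hops seen [H2,H1,H3] ; pick H3
  Q 2.54.37.5: descend 000000100011011000100101 ; hops seen [H2,H1,H3,H4,H4] ; pick H4
  + 251.132.164.0/24 (H0) depth=24
  + 2.0.0.0/8 (H1) depth=8
  Q 2.13.199.150: descend 0000001000 ; hops seen [H2,H1,H1] ; pick H1
  + 251.132.160.0/20 (H2) depth=20

== LOOKUPS ==
["H1","H1","H1","H1","H1","H1","H1","H1","H2","H3","H4","H3","H4","H1"]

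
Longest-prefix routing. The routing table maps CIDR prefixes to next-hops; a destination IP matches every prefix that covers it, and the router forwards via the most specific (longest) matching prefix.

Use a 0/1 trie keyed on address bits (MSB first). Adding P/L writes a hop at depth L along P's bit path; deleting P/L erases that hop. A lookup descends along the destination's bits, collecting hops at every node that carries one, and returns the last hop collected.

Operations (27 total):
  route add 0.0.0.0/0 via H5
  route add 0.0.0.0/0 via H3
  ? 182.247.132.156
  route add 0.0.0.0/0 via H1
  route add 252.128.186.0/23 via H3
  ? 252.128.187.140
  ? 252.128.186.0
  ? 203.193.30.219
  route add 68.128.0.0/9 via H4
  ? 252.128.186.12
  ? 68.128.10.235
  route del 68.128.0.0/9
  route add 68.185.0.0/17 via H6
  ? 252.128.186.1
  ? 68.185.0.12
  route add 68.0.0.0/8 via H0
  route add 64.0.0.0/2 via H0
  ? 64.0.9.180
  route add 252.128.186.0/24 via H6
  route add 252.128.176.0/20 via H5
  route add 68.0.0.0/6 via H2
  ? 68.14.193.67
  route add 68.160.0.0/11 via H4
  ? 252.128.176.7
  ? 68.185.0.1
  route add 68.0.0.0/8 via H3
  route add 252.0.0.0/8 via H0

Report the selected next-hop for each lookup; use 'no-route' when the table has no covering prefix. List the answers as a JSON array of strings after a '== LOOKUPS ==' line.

Process each operation:
  add 0.0.0.0/0 -> H5 at depth 0
  add 0.0.0.0/0 -> H3 at depth 0
  ? 182.247.132.156  path d0:H3  best=H3
  add 0.0.0.0/0 -> H1 at depth 0
  add 252.128.186.0/23 -> H3 at depth 23
  ? 252.128.187.140  path d0:H1→d1:-→d2:-→d3:-→d4:-→d5:-→d6:-→d7:-→d8:-→d9:-→d10:-→d11:-→d12:-→d13:-→d14:-→d15:-→d16:-→d17:-→d18:-→d19:-→d20:-→d21:-→d22:-→d23:H3  best=H3
  ? 252.128.186.0  path d0:H1→d1:-→d2:-→d3:-→d4:-→d5:-→d6:-→d7:-→d8:-→d9:-→d10:-→d11:-→d12:-→d13:-→d14:-→d15:-→d16:-→d17:-→d18:-→d19:-→d20:-→d21:-→d22:-→d23:H3  best=H3
  ? 203.193.30.219  path d0:H1→d1:-→d2:-  best=H1
  add 68.128.0.0/9 -> H4 at depth 9
  ? 252.128.186.12  path d0:H1→d1:-→d2:-→d3:-→d4:-→d5:-→d6:-→d7:-→d8:-→d9:-→d10:-→d11:-→d12:-→d13:-→d14:-→d15:-→d16:-→d17:-→d18:-→d19:-→d20:-→d21:-→d22:-→d23:H3  best=H3
  ? 68.128.10.235  path d0:H1→d1:-→d2:-→d3:-→d4:-→d5:-→d6:-→d7:-→d8:-→d9:H4  best=H4
  - 68.128.0.0/9 clear@9
  add 68.185.0.0/17 -> H6 at depth 17
  ? 252.128.186.1  path d0:H1→d1:-→d2:-→d3:-→d4:-→d5:-→d6:-→d7:-→d8:-→d9:-→d10:-→d11:-→d12:-→d13:-→d14:-→d15:-→d16:-→d17:-→d18:-→d19:-→d20:-→d21:-→d22:-→d23:H3  best=H3
  ? 68.185.0.12  path d0:H1→d1:-→d2:-→d3:-→d4:-→d5:-→d6:-→d7:-→d8:-→d9:-→d10:-→d11:-→d12:-→d13:-→d14:-→d15:-→d16:-→d17:H6  best=H6
  add 68.0.0.0/8 -> H0 at depth 8
  add 64.0.0.0/2 -> H0 at depth 2
  ? 64.0.9.180  path d0:H1→d1:-→d2:H0→d3:-→d4:-→d5:-  best=H0
  add 252.128.186.0/24 -> H6 at depth 24
  add 252.128.176.0/20 -> H5 at depth 20
  add 68.0.0.0/6 -> H2 at depth 6
  ? 68.14.193.67  path d0:H1→d1:-→d2:H0→d3:-→d4:-→d5:-→d6:H2→d7:-→d8:H0  best=H0
  add 68.160.0.0/11 -> H4 at depth 11
  ? 252.128.176.7  path d0:H1→d1:-→d2:-→d3:-→d4:-→d5:-→d6:-→d7:-→d8:-→d9:-→d10:-→d11:-→d12:-→d13:-→d14:-→d15:-→d16:-→d17:-→d18:-→d19:-→d20:H5  best=H5
  ? 68.185.0.1  path d0:H1→d1:-→d2:H0→d3:-→d4:-→d5:-→d6:H2→d7:-→d8:H0→d9:-→d10:-→d11:H4→d12:-→d13:-→d14:-→d15:-→d16:-→d17:H6  best=H6
  add 68.0.0.0/8 -> H3 at depth 8
  add 252.0.0.0/8 -> H0 at depth 8

== LOOKUPS ==
["H3","H3","H3","H1","H3","H4","H3","H6","H0","H0","H5","H6"]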